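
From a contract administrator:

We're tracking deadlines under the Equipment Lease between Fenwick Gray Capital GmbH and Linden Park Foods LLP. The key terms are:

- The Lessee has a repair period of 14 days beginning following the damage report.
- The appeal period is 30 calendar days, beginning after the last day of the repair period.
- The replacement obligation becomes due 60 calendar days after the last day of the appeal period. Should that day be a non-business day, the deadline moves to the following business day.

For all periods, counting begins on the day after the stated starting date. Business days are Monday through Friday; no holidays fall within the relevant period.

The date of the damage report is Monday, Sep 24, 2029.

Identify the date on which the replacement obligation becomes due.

Jan 7, 2030

The last day of the repair period: 14 calendar days after Sep 24, 2029 is Oct 8, 2029.
The last day of the appeal period: 30 calendar days after Oct 8, 2029 is Nov 7, 2029.
The date on which the replacement obligation becomes due: 60 calendar days after Nov 7, 2029 is Jan 6, 2030. That falls on a Sunday, so it rolls to the next business day, Monday, Jan 7, 2030.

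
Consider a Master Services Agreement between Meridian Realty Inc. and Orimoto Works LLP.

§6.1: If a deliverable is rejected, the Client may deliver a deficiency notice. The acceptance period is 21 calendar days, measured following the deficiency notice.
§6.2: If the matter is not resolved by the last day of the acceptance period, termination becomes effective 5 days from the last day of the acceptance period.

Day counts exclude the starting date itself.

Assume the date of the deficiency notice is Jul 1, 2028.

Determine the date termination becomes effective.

Jul 27, 2028

Adding 21 calendar days to Jul 1, 2028 gives Jul 22, 2028, which is the last day of the acceptance period.
Adding 5 calendar days to Jul 22, 2028 gives Jul 27, 2028, which is the date termination becomes effective.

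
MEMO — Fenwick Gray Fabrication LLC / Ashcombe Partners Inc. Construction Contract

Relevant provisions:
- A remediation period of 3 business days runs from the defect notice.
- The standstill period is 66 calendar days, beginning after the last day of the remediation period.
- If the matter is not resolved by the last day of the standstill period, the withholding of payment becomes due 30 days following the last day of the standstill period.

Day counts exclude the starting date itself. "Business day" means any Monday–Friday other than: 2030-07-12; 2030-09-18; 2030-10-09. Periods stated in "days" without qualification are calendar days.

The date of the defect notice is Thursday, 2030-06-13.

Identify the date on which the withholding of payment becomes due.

2030-09-22

The last day of the remediation period: 3 business days after Thursday, 2030-06-13, skipping weekends — Jun 14, Jun 17, Jun 18 — lands on Tuesday, 2030-06-18.
The last day of the standstill period: 66 calendar days after 2030-06-18 is 2030-08-23.
The date on which the withholding of payment becomes due: 2030-08-23 + 30 days = 2030-09-22.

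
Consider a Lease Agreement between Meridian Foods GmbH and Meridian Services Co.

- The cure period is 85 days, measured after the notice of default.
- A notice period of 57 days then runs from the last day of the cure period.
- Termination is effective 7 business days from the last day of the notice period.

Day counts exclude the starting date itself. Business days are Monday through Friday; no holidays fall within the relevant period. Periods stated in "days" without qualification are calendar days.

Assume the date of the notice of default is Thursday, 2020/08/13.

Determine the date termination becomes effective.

2021/01/12

The last day of the cure period: 85 calendar days after 2020/08/13 is 2020/11/06.
Adding 57 calendar days to 2020/11/06 gives 2021/01/02, which is the last day of the notice period.
The date termination becomes effective: counting 7 business days from Saturday, 2021/01/02 (Jan 4, Jan 5, Jan 6, Jan 7, Jan 8, Jan 11, Jan 12, skipping weekends) reaches Tuesday, 2021/01/12.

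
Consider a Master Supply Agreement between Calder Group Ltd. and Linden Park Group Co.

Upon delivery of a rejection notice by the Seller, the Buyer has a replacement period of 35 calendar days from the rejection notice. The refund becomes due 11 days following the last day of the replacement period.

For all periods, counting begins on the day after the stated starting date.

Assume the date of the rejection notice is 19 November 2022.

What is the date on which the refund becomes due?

The last day of the replacement period: 35 calendar days after 19 November 2022 is 24 December 2022.
The date on which the refund becomes due: 11 calendar days after 24 December 2022 is 4 January 2023.

4 January 2023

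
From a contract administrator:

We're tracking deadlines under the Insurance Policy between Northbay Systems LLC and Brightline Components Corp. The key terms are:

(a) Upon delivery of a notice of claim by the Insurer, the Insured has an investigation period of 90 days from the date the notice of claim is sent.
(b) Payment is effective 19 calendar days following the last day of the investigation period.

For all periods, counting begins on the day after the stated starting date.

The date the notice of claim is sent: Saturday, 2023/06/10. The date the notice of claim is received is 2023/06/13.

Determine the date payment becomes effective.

The last day of the investigation period: 2023/06/10 + 90 days = 2023/09/08.
The date payment becomes effective: 2023/09/08 + 19 days = 2023/09/27.

2023/09/27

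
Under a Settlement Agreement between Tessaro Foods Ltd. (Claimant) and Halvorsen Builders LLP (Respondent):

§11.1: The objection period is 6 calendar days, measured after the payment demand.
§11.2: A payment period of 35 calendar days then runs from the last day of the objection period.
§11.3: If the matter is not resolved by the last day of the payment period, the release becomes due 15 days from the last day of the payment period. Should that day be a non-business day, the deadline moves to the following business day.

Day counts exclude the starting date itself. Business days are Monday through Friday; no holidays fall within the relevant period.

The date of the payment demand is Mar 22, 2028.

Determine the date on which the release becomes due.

Adding 6 calendar days to Mar 22, 2028 gives Mar 28, 2028, which is the last day of the objection period.
Adding 35 calendar days to Mar 28, 2028 gives May 2, 2028, which is the last day of the payment period.
The date on which the release becomes due: May 2, 2028 + 15 days = May 17, 2028. May 17, 2028 is a Wednesday, so no roll-forward applies.

May 17, 2028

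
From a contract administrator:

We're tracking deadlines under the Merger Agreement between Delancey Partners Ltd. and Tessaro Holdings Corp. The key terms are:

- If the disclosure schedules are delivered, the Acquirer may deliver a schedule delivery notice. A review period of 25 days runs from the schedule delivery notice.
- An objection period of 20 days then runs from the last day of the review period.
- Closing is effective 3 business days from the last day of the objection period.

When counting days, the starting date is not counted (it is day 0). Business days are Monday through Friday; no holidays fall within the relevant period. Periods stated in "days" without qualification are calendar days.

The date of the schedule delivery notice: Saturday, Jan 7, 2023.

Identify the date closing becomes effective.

Adding 25 calendar days to Jan 7, 2023 gives Feb 1, 2023, which is the last day of the review period.
The last day of the objection period: Feb 1, 2023 + 20 days = Feb 21, 2023.
The date closing becomes effective: 3 business days after Tuesday, Feb 21, 2023, skipping weekends — Feb 22, Feb 23, Feb 24 — lands on Friday, Feb 24, 2023.

Feb 24, 2023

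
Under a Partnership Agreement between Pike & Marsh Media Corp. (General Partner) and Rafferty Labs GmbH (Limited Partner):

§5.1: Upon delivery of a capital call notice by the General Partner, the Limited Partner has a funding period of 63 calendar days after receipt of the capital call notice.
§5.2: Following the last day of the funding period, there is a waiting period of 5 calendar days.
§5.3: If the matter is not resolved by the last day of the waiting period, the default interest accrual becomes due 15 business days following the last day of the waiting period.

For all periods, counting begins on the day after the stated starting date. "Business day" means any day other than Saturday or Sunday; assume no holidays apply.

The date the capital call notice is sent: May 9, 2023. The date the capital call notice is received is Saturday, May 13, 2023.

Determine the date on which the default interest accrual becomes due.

August 10, 2023

The last day of the funding period: 63 calendar days after May 13, 2023 is July 15, 2023.
The last day of the waiting period: 5 calendar days after July 15, 2023 is July 20, 2023.
The date on which the default interest accrual becomes due: counting 15 business days from Thursday, July 20, 2023 (Jul 21, Jul 24, Jul 25, Jul 26, …, Aug 8, Aug 9, Aug 10, skipping weekends) reaches Thursday, August 10, 2023.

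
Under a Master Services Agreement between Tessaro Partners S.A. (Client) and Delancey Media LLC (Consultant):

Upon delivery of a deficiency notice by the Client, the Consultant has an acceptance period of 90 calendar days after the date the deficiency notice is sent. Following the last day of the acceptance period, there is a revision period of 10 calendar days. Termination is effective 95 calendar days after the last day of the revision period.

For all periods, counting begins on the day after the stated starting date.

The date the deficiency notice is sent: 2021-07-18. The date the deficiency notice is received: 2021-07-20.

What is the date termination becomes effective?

2022-01-29

Adding 90 calendar days to 2021-07-18 gives 2021-10-16, which is the last day of the acceptance period.
The last day of the revision period: 2021-10-16 + 10 days = 2021-10-26.
The date termination becomes effective: 2021-10-26 + 95 days = 2022-01-29.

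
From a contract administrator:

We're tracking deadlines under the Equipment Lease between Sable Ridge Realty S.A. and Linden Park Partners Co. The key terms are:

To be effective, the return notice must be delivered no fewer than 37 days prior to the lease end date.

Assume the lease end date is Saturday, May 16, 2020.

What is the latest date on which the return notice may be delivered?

Counting back 37 calendar days from May 16, 2020 gives April 9, 2020.

April 9, 2020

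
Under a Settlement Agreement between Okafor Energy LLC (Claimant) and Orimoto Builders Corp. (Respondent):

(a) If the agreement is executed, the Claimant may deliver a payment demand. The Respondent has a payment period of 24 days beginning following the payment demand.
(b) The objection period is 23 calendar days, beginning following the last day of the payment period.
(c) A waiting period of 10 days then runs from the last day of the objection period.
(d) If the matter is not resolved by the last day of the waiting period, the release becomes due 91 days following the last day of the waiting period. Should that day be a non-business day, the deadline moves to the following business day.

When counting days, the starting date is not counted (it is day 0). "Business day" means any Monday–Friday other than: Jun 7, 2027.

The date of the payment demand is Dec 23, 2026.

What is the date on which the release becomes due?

Adding 24 calendar days to Dec 23, 2026 gives Jan 16, 2027, which is the last day of the payment period.
The last day of the objection period: 23 calendar days after Jan 16, 2027 is Feb 8, 2027.
The last day of the waiting period: Feb 8, 2027 + 10 days = Feb 18, 2027.
The date on which the release becomes due: 91 calendar days after Feb 18, 2027 is May 20, 2027. May 20, 2027 is a Thursday and is not a listed holiday, so no roll-forward applies.

May 20, 2027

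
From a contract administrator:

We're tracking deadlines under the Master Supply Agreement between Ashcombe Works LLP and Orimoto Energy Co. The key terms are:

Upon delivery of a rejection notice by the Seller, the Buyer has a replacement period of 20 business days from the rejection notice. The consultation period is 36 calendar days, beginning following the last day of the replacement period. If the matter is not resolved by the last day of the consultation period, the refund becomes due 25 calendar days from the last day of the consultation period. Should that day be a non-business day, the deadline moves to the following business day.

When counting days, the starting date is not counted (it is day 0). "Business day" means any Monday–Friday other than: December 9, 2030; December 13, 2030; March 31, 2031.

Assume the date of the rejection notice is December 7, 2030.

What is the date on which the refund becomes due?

The last day of the replacement period: counting 20 business days from Saturday, December 7, 2030 (Dec 10, Dec 11, Dec 12, Dec 16, …, Jan 3, Jan 6, Jan 7, skipping weekends and the listed holidays on Dec 9, Dec 13) reaches Tuesday, January 7, 2031.
Adding 36 calendar days to January 7, 2031 gives February 12, 2031, which is the last day of the consultation period.
Adding 25 calendar days to February 12, 2031 gives March 9, 2031, which is the date on which the refund becomes due. That falls on a Sunday, so it rolls to the next business day, Monday, March 10, 2031.

March 10, 2031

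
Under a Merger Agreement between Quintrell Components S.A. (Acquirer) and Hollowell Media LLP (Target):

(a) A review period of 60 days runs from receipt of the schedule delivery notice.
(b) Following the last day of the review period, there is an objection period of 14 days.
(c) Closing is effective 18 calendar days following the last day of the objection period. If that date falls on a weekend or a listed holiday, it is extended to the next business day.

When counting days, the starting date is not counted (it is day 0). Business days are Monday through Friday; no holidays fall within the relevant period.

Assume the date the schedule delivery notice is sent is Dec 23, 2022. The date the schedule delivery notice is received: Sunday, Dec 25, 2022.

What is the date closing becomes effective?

The last day of the review period: 60 calendar days after Dec 25, 2022 is Feb 23, 2023.
The last day of the objection period: Feb 23, 2023 + 14 days = Mar 9, 2023.
Adding 18 calendar days to Mar 9, 2023 gives Mar 27, 2023, which is the date closing becomes effective. Mar 27, 2023 is a Monday, so no roll-forward applies.

Mar 27, 2023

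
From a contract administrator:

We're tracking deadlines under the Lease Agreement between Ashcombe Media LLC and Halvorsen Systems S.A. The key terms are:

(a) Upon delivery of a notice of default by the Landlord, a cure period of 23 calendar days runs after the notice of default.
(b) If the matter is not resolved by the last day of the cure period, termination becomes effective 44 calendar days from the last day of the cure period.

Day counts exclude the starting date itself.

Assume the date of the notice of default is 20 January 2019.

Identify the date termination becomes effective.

The last day of the cure period: 23 calendar days after 20 January 2019 is 12 February 2019.
The date termination becomes effective: 44 calendar days after 12 February 2019 is 28 March 2019.

28 March 2019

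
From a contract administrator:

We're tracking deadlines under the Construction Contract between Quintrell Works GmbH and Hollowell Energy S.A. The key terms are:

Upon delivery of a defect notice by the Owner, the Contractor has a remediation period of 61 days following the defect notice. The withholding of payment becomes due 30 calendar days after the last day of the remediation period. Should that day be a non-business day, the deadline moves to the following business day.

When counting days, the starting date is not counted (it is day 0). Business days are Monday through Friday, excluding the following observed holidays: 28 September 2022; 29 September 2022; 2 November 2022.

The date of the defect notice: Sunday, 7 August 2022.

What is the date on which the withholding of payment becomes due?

7 November 2022

The last day of the remediation period: 61 calendar days after 7 August 2022 is 7 October 2022.
The date on which the withholding of payment becomes due: 7 October 2022 + 30 days = 6 November 2022. That falls on a Sunday, so it rolls to the next business day, Monday, 7 November 2022.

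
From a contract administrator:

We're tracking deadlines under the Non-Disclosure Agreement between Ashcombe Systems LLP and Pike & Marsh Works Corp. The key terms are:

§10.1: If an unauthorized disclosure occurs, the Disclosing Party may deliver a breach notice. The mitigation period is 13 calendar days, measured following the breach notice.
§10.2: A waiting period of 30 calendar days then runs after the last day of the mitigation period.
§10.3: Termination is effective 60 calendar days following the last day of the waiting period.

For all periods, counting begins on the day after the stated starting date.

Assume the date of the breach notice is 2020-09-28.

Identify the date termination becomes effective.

Adding 13 calendar days to 2020-09-28 gives 2020-10-11, which is the last day of the mitigation period.
The last day of the waiting period: 30 calendar days after 2020-10-11 is 2020-11-10.
The date termination becomes effective: 60 calendar days after 2020-11-10 is 2021-01-09.

2021-01-09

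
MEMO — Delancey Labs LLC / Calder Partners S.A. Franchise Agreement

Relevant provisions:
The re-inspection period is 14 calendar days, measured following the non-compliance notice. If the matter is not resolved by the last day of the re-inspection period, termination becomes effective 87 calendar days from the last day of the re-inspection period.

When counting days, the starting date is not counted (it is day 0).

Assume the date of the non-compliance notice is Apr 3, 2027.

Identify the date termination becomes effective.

Jul 13, 2027

The last day of the re-inspection period: 14 calendar days after Apr 3, 2027 is Apr 17, 2027.
The date termination becomes effective: 87 calendar days after Apr 17, 2027 is Jul 13, 2027.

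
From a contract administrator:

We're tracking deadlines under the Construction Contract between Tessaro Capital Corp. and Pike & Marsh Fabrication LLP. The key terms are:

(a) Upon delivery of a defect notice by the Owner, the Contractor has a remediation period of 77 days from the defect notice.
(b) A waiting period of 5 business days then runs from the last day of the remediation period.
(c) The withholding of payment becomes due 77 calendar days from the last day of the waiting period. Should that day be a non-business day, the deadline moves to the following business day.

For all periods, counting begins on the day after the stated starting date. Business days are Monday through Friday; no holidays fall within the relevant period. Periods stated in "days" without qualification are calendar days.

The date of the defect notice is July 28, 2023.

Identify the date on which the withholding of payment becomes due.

The last day of the remediation period: 77 calendar days after July 28, 2023 is October 13, 2023.
From Friday, October 13, 2023, 5 business days (Oct 16, Oct 17, Oct 18, Oct 19, Oct 20, skipping weekends) brings us to Friday, October 20, 2023, which is the last day of the waiting period.
Adding 77 calendar days to October 20, 2023 gives January 5, 2024, which is the date on which the withholding of payment becomes due. January 5, 2024 is a Friday, so no roll-forward applies.

January 5, 2024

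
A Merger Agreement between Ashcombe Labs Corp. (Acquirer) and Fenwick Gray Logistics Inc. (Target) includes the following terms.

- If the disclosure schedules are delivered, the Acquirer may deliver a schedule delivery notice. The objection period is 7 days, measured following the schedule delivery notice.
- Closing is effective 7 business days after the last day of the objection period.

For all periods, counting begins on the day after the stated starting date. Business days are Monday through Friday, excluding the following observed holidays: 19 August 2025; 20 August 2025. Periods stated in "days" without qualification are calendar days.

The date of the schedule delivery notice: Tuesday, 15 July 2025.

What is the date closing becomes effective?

31 July 2025

Adding 7 calendar days to 15 July 2025 gives 22 July 2025, which is the last day of the objection period.
The date closing becomes effective: counting 7 business days from Tuesday, 22 July 2025 (Jul 23, Jul 24, Jul 25, Jul 28, Jul 29, Jul 30, Jul 31, skipping weekends) reaches Thursday, 31 July 2025.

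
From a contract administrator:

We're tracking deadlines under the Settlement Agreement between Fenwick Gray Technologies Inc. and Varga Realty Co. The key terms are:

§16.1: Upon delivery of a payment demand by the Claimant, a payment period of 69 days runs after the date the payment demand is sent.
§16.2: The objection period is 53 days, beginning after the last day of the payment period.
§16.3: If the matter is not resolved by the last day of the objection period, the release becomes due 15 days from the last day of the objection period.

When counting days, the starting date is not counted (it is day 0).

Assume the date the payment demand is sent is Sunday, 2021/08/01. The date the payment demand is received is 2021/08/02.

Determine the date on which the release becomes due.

The last day of the payment period: 2021/08/01 + 69 days = 2021/10/09.
Adding 53 calendar days to 2021/10/09 gives 2021/12/01, which is the last day of the objection period.
The date on which the release becomes due: 2021/12/01 + 15 days = 2021/12/16.

2021/12/16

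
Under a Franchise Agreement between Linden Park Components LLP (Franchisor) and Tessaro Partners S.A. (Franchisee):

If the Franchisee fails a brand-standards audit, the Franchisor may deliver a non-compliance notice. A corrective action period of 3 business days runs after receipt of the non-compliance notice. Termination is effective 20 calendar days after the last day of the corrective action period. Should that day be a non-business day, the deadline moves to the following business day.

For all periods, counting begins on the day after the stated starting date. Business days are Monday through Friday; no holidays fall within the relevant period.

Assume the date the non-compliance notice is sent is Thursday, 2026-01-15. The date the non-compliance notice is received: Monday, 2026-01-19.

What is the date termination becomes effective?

2026-02-11

From Monday, 2026-01-19, 3 business days (Jan 20, Jan 21, Jan 22, skipping weekends) brings us to Thursday, 2026-01-22, which is the last day of the corrective action period.
Adding 20 calendar days to 2026-01-22 gives 2026-02-11, which is the date termination becomes effective. 2026-02-11 is a Wednesday, so no roll-forward applies.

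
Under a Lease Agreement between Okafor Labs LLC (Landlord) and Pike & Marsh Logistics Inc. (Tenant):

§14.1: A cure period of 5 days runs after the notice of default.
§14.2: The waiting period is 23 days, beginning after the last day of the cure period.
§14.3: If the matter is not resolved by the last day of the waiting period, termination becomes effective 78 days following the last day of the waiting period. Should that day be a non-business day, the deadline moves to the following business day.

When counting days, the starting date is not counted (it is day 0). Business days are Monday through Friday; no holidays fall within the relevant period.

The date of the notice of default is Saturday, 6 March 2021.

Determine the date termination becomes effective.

21 June 2021

The last day of the cure period: 6 March 2021 + 5 days = 11 March 2021.
Adding 23 calendar days to 11 March 2021 gives 3 April 2021, which is the last day of the waiting period.
The date termination becomes effective: 3 April 2021 + 78 days = 20 June 2021. That falls on a Sunday, so it rolls to the next business day, Monday, 21 June 2021.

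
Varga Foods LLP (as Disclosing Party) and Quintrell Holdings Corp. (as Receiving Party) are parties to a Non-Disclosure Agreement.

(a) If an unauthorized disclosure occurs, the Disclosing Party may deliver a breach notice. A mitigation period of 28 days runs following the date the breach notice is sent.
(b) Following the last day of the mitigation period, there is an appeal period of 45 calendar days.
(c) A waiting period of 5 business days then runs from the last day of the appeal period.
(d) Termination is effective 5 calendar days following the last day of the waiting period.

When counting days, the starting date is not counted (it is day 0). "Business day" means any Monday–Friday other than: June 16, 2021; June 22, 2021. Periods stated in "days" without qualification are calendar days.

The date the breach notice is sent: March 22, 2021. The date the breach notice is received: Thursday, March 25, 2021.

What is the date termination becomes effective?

June 15, 2021

Adding 28 calendar days to March 22, 2021 gives April 19, 2021, which is the last day of the mitigation period.
Adding 45 calendar days to April 19, 2021 gives June 3, 2021, which is the last day of the appeal period.
The last day of the waiting period: counting 5 business days from Thursday, June 3, 2021 (Jun 4, Jun 7, Jun 8, Jun 9, Jun 10, skipping weekends) reaches Thursday, June 10, 2021.
The date termination becomes effective: 5 calendar days after June 10, 2021 is June 15, 2021.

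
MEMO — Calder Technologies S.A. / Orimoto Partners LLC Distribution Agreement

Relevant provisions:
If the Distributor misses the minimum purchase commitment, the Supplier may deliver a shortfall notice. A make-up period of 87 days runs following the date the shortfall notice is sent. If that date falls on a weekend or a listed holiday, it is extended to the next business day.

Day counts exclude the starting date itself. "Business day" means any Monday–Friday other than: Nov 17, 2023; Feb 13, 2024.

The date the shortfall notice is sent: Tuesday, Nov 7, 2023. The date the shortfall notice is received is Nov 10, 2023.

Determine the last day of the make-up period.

The last day of the make-up period: Nov 7, 2023 + 87 days = Feb 2, 2024. Feb 2, 2024 is a Friday and is not a listed holiday, so no roll-forward applies.

Feb 2, 2024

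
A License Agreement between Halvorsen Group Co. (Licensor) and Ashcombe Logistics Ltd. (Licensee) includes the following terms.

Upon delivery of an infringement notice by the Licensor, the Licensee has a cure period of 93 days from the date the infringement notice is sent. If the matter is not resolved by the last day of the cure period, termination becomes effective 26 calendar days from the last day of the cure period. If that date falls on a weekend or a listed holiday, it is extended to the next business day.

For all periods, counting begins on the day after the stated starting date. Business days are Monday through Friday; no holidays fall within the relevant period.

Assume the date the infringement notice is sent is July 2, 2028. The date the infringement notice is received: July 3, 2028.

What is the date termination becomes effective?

Adding 93 calendar days to July 2, 2028 gives October 3, 2028, which is the last day of the cure period.
The date termination becomes effective: 26 calendar days after October 3, 2028 is October 29, 2028. That falls on a Sunday, so it rolls to the next business day, Monday, October 30, 2028.

October 30, 2028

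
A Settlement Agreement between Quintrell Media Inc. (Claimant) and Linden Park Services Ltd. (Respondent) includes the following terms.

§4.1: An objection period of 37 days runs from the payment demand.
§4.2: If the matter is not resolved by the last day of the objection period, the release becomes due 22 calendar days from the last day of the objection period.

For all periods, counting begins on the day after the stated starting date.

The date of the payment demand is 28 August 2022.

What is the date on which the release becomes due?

26 October 2022

Adding 37 calendar days to 28 August 2022 gives 4 October 2022, which is the last day of the objection period.
The date on which the release becomes due: 22 calendar days after 4 October 2022 is 26 October 2022.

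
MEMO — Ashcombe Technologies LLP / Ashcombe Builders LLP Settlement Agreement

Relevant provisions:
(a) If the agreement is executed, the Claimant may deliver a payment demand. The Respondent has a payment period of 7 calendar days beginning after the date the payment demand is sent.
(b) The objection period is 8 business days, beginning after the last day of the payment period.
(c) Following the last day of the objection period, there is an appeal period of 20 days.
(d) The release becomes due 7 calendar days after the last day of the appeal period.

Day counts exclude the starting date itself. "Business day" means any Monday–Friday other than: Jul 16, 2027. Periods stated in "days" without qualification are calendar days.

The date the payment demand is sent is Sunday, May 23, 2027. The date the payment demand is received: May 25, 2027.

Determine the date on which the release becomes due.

Jul 6, 2027

Adding 7 calendar days to May 23, 2027 gives May 30, 2027, which is the last day of the payment period.
From Sunday, May 30, 2027, 8 business days (May 31, Jun 1, Jun 2, Jun 3, Jun 4, Jun 7, Jun 8, Jun 9, skipping weekends) brings us to Wednesday, Jun 9, 2027, which is the last day of the objection period.
The last day of the appeal period: 20 calendar days after Jun 9, 2027 is Jun 29, 2027.
The date on which the release becomes due: 7 calendar days after Jun 29, 2027 is Jul 6, 2027.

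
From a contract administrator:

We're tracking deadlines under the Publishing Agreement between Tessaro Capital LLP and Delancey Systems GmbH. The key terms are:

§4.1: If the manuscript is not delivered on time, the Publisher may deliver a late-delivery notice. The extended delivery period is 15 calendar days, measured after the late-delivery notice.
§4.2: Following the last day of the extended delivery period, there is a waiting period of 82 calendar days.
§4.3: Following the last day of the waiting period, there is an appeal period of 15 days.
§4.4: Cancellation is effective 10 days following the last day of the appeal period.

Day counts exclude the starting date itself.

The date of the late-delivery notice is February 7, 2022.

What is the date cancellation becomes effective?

June 9, 2022

Adding 15 calendar days to February 7, 2022 gives February 22, 2022, which is the last day of the extended delivery period.
The last day of the waiting period: February 22, 2022 + 82 days = May 15, 2022.
Adding 15 calendar days to May 15, 2022 gives May 30, 2022, which is the last day of the appeal period.
The date cancellation becomes effective: 10 calendar days after May 30, 2022 is June 9, 2022.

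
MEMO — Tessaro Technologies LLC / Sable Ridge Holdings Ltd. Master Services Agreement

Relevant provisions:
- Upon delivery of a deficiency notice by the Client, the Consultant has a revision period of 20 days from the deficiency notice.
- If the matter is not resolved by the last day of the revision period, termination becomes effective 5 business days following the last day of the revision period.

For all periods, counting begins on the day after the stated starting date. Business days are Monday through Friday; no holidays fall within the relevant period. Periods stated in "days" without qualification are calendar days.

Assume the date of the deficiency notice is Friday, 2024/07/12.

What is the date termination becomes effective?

The last day of the revision period: 2024/07/12 + 20 days = 2024/08/01.
The date termination becomes effective: 5 business days after Thursday, 2024/08/01, skipping weekends — Aug 2, Aug 5, Aug 6, Aug 7, Aug 8 — lands on Thursday, 2024/08/08.

2024/08/08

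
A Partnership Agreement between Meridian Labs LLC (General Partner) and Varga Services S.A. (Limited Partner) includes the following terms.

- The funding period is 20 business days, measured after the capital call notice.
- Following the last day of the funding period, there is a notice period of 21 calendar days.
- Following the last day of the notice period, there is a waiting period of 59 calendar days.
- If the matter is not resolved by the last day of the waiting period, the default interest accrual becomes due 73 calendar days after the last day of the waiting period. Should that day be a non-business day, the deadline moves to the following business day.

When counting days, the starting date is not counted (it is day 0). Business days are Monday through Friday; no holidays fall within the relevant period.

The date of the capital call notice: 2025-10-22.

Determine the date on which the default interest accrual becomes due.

2026-04-21

The last day of the funding period: 20 business days after Wednesday, 2025-10-22, skipping weekends — Oct 23, Oct 24, Oct 27, Oct 28, …, Nov 17, Nov 18, Nov 19 — lands on Wednesday, 2025-11-19.
The last day of the notice period: 2025-11-19 + 21 days = 2025-12-10.
The last day of the waiting period: 59 calendar days after 2025-12-10 is 2026-02-07.
The date on which the default interest accrual becomes due: 2026-02-07 + 73 days = 2026-04-21. 2026-04-21 is a Tuesday, so no roll-forward applies.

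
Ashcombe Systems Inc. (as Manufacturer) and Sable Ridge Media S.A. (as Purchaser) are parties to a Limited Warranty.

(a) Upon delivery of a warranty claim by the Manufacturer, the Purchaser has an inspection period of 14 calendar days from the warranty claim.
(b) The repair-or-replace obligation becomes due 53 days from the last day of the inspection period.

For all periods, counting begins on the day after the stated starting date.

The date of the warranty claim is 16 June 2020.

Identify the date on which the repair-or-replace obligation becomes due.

Adding 14 calendar days to 16 June 2020 gives 30 June 2020, which is the last day of the inspection period.
Adding 53 calendar days to 30 June 2020 gives 22 August 2020, which is the date on which the repair-or-replace obligation becomes due.

22 August 2020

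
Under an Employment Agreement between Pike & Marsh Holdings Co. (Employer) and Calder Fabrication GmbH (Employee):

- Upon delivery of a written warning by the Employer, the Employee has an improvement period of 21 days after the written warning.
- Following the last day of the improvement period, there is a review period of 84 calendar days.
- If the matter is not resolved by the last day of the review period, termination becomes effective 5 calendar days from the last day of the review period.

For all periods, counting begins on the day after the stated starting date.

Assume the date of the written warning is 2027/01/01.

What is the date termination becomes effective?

2027/04/21

The last day of the improvement period: 21 calendar days after 2027/01/01 is 2027/01/22.
The last day of the review period: 2027/01/22 + 84 days = 2027/04/16.
The date termination becomes effective: 5 calendar days after 2027/04/16 is 2027/04/21.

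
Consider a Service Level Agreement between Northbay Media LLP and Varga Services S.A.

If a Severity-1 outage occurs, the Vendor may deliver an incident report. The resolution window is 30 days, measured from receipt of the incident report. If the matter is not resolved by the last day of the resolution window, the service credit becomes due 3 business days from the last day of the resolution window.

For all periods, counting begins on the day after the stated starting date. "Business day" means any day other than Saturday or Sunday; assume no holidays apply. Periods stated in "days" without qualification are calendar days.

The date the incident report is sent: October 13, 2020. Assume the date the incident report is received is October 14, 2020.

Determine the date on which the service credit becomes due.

November 18, 2020

The last day of the resolution window: October 14, 2020 + 30 days = November 13, 2020.
The date on which the service credit becomes due: counting 3 business days from Friday, November 13, 2020 (Nov 16, Nov 17, Nov 18, skipping weekends) reaches Wednesday, November 18, 2020.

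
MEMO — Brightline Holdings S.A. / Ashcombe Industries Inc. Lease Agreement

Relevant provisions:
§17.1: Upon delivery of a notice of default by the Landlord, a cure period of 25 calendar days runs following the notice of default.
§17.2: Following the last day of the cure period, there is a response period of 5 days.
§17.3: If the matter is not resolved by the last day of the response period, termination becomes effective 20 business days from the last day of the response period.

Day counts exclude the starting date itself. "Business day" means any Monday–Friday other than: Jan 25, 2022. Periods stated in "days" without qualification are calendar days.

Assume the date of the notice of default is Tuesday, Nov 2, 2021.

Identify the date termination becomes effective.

Dec 30, 2021

The last day of the cure period: 25 calendar days after Nov 2, 2021 is Nov 27, 2021.
The last day of the response period: 5 calendar days after Nov 27, 2021 is Dec 2, 2021.
The date termination becomes effective: 20 business days after Thursday, Dec 2, 2021, skipping weekends — Dec 3, Dec 6, Dec 7, Dec 8, …, Dec 28, Dec 29, Dec 30 — lands on Thursday, Dec 30, 2021.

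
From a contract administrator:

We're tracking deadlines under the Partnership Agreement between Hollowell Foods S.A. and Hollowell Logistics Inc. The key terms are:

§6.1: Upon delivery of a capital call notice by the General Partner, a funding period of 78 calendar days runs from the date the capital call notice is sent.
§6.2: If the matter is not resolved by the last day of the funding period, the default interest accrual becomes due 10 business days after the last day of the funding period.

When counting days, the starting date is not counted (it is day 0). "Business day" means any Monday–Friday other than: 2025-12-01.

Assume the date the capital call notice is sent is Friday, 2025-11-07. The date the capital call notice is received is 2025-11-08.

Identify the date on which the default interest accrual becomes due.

2026-02-06

Adding 78 calendar days to 2025-11-07 gives 2026-01-24, which is the last day of the funding period.
The date on which the default interest accrual becomes due: 10 business days after Saturday, 2026-01-24, skipping weekends — Jan 26, Jan 27, Jan 28, Jan 29, Jan 30, Feb 2, Feb 3, Feb 4, Feb 5, Feb 6 — lands on Friday, 2026-02-06.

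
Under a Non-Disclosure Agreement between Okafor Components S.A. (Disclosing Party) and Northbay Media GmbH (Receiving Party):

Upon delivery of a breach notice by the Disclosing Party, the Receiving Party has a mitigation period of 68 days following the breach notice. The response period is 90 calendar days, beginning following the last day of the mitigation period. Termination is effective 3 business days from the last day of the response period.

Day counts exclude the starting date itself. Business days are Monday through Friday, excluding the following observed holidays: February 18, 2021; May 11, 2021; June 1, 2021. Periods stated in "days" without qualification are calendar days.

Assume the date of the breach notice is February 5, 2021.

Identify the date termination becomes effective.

July 16, 2021

Adding 68 calendar days to February 5, 2021 gives April 14, 2021, which is the last day of the mitigation period.
The last day of the response period: 90 calendar days after April 14, 2021 is July 13, 2021.
The date termination becomes effective: 3 business days after Tuesday, July 13, 2021, skipping weekends — Jul 14, Jul 15, Jul 16 — lands on Friday, July 16, 2021.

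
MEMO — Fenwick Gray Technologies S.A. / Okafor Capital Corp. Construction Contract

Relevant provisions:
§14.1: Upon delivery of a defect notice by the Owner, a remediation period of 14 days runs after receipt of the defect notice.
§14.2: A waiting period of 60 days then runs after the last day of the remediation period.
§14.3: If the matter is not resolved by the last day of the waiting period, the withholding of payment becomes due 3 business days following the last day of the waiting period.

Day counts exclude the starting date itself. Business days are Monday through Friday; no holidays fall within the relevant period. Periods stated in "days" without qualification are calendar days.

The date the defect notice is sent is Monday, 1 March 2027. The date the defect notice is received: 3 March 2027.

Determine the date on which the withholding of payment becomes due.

19 May 2027

The last day of the remediation period: 3 March 2027 + 14 days = 17 March 2027.
Adding 60 calendar days to 17 March 2027 gives 16 May 2027, which is the last day of the waiting period.
The date on which the withholding of payment becomes due: counting 3 business days from Sunday, 16 May 2027 (May 17, May 18, May 19, skipping weekends) reaches Wednesday, 19 May 2027.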